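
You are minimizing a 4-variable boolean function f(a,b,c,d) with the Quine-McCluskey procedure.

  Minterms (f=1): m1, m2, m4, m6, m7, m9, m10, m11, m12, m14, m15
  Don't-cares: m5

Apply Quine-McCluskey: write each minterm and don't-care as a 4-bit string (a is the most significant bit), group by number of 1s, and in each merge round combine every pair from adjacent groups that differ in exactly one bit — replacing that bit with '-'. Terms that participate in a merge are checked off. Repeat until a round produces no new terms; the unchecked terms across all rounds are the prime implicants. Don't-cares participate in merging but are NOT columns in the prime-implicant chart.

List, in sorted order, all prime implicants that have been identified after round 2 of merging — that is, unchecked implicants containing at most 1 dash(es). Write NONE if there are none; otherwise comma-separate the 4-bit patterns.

[col 0] 0001*, 0010*, 0100*, 0101*, 0110*, 0111*, 1001*, 1010*, 1011*, 1100*, 1110*, 1111*
[col 1] -001, -010*, -100*, -110*, -111*, 0-01, 0-10*, 01-0*, 01-1*, 010-*, 011-*, 1-10*, 1-11*, 10-1, 101-*, 11-0*, 111-*
[col 2] --10, -1-0, -11-, 01--, 1-1-
Prime implicants: --10, -001, -1-0, -11-, 0-01, 01--, 1-1-, 10-1

-001, 0-01, 10-1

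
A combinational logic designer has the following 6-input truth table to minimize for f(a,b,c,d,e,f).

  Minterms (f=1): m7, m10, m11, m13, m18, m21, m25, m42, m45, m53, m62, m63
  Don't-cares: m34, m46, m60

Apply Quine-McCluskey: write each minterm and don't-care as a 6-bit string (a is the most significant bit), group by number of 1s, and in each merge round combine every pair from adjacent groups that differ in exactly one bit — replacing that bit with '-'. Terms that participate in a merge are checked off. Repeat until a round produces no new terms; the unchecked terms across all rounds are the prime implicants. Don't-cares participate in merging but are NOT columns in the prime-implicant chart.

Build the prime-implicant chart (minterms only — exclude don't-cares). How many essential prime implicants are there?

size-2^0 implicants → 000111  001010(✓)  001011(✓)  001101(✓)  010010  010101(✓)  011001  100010(✓)  101010(✓)  101101(✓)  101110(✓)  110101(✓)  111100(✓)  111110(✓)  111111(✓)
size-2^1 implicants → -01010  -01101  -10101  00101-  1-1110  10-010  101-10  1111-0  11111-
Unchecked terms (primes): -01010, -01101, -10101, 000111, 00101-, 010010, 011001, 1-1110, 10-010, 101-10, 1111-0, 11111-
Minterm coverage:
  m7 ⊆ 000111 [E]
  m10 ⊆ -01010,00101-
  m11 ⊆ 00101- [E]
  m13 ⊆ -01101 [E]
  m18 ⊆ 010010 [E]
  m21 ⊆ -10101 [E]
  m25 ⊆ 011001 [E]
  m42 ⊆ -01010,10-010,101-10
  m45 ⊆ -01101 [E]
  m53 ⊆ -10101 [E]
  m62 ⊆ 1-1110,1111-0,11111-
  m63 ⊆ 11111- [E]
E = {-01101, -10101, 000111, 00101-, 010010, 011001, 11111-}

7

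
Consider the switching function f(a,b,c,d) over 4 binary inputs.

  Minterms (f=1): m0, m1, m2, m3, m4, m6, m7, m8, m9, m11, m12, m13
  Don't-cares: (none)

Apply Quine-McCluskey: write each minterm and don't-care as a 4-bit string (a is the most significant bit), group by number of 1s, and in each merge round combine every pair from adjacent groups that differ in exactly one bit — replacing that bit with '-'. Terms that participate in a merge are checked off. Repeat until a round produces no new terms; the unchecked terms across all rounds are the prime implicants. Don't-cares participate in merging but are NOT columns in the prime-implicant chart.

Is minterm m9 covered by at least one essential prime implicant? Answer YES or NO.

YES

size-2^0 implicants → 0000(✓)  0001(✓)  0010(✓)  0011(✓)  0100(✓)  0110(✓)  0111(✓)  1000(✓)  1001(✓)  1011(✓)  1100(✓)  1101(✓)
size-2^1 implicants → -000(✓)  -001(✓)  -011(✓)  -100(✓)  0-00(✓)  0-10(✓)  0-11(✓)  00-0(✓)  00-1(✓)  000-(✓)  001-(✓)  01-0(✓)  011-(✓)  1-00(✓)  1-01(✓)  10-1(✓)  100-(✓)  110-(✓)
size-2^2 implicants → --00  -0-1  -00-  0--0  0-1-  00--  1-0-
Unchecked terms (primes): --00, -0-1, -00-, 0--0, 0-1-, 00--, 1-0-
Minterm coverage:
  m0 ⊆ --00,-00-,0--0,00--
  m1 ⊆ -0-1,-00-,00--
  m2 ⊆ 0--0,0-1-,00--
  m3 ⊆ -0-1,0-1-,00--
  m4 ⊆ --00,0--0
  m6 ⊆ 0--0,0-1-
  m7 ⊆ 0-1- [E]
  m8 ⊆ --00,-00-,1-0-
  m9 ⊆ -0-1,-00-,1-0-
  m11 ⊆ -0-1 [E]
  m12 ⊆ --00,1-0-
  m13 ⊆ 1-0- [E]
E = {-0-1, 0-1-, 1-0-}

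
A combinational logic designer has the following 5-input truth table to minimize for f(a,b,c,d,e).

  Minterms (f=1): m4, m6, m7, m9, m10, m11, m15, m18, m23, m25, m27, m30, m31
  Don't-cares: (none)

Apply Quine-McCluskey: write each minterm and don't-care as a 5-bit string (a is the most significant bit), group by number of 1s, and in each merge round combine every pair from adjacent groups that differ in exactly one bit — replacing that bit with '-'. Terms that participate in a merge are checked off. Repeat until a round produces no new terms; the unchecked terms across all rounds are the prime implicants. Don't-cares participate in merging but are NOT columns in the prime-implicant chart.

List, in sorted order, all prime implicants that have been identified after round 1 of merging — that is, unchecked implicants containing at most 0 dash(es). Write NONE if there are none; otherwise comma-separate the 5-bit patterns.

size-2^0 implicants → 00100(✓)  00110(✓)  00111(✓)  01001(✓)  01010(✓)  01011(✓)  01111(✓)  10010  10111(✓)  11001(✓)  11011(✓)  11110(✓)  11111(✓)
size-2^1 implicants → -0111(✓)  -1001(✓)  -1011(✓)  -1111(✓)  0-111(✓)  001-0  0011-  01-11(✓)  010-1(✓)  0101-  1-111(✓)  11-11(✓)  110-1(✓)  1111-
size-2^2 implicants → --111  -1-11  -10-1
Unchecked terms (primes): --111, -1-11, -10-1, 001-0, 0011-, 0101-, 10010, 1111-

10010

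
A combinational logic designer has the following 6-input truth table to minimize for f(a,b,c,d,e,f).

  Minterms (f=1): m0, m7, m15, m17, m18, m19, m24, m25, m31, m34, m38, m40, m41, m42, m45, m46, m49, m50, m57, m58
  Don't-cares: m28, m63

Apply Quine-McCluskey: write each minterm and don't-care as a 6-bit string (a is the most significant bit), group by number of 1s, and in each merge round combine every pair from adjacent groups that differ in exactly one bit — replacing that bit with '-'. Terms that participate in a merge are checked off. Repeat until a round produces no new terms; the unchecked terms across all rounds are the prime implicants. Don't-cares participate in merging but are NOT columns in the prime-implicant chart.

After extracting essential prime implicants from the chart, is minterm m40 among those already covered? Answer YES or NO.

NO

[col 0] 000000, 000111*, 001111*, 010001*, 010010*, 010011*, 011000*, 011001*, 011100*, 011111*, 100010*, 100110*, 101000*, 101001*, 101010*, 101101*, 101110*, 110001*, 110010*, 111001*, 111010*, 111111*
[col 1] -10001*, -10010, -11001*, -11111, 0-1111, 00-111, 01-001*, 0100-1, 01001-, 011-00, 01100-, 1-0010*, 1-1001, 1-1010*, 10-010*, 10-110*, 100-10*, 101-01, 101-10*, 1010-0, 10100-, 11-001*, 11-010*
[col 2] -1-001, 1--010, 10--10
Prime implicants: -1-001, -10010, -11111, 0-1111, 00-111, 000000, 0100-1, 01001-, 011-00, 01100-, 1--010, 1-1001, 10--10, 101-01, 1010-0, 10100-
PI chart (minterm → PIs covering it):
  0 | 000000  (sole → essential)
  7 | 00-111  (sole → essential)
  15 | 0-1111,00-111
  17 | -1-001,0100-1
  18 | -10010,01001-
  19 | 0100-1,01001-
  24 | 011-00,01100-
  25 | -1-001,01100-
  31 | -11111,0-1111
  34 | 1--010,10--10
  38 | 10--10  (sole → essential)
  40 | 1010-0,10100-
  41 | 1-1001,101-01,10100-
  42 | 1--010,10--10,1010-0
  45 | 101-01  (sole → essential)
  46 | 10--10  (sole → essential)
  49 | -1-001  (sole → essential)
  50 | -10010,1--010
  57 | -1-001,1-1001
  58 | 1--010  (sole → essential)
Essential prime implicants: -1-001, 00-111, 000000, 1--010, 10--10, 101-01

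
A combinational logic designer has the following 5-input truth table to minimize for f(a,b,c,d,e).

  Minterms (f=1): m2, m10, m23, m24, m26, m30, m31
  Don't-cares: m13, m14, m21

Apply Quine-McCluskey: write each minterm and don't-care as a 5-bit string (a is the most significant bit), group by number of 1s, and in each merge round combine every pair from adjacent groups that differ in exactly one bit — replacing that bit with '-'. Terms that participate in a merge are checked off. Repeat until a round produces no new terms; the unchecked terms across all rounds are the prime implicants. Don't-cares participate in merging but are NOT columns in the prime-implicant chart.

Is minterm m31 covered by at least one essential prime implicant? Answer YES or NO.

Round 0: 00010✓ 01010✓ 01101 01110✓ 10101✓ 10111✓ 11000✓ 11010✓ 11110✓ 11111✓
Round 1: -1010✓ -1110✓ 0-010 01-10✓ 1-111 101-1 11-10✓ 110-0 1111-
Round 2: -1-10
PIs = {-1-10, 0-010, 01101, 1-111, 101-1, 110-0, 1111-}
Coverage chart:
  m2: 0-010 ←essential
  m10: -1-10,0-010
  m23: 1-111,101-1
  m24: 110-0 ←essential
  m26: -1-10,110-0
  m30: -1-10,1111-
  m31: 1-111,1111-
Essential: 0-010, 110-0

NO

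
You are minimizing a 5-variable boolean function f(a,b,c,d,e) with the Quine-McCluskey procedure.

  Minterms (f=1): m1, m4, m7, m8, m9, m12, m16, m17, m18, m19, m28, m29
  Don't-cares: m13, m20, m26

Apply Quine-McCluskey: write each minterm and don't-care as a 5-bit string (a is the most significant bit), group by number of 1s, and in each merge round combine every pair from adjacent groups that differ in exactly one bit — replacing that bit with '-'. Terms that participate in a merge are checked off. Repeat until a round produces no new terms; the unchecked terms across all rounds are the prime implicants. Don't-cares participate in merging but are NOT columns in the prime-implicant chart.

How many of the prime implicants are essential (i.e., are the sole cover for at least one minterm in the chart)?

5

[col 0] 00001*, 00100*, 00111, 01000*, 01001*, 01100*, 01101*, 10000*, 10001*, 10010*, 10011*, 10100*, 11010*, 11100*, 11101*
[col 1] -0001, -0100*, -1100*, -1101*, 0-001, 0-100*, 01-00*, 01-01*, 0100-*, 0110-*, 1-010, 1-100*, 10-00, 100-0*, 100-1*, 1000-*, 1001-*, 1110-*
[col 2] --100, -110-, 01-0-, 100--
Prime implicants: --100, -0001, -110-, 0-001, 00111, 01-0-, 1-010, 10-00, 100--
PI chart (minterm → PIs covering it):
  1 | -0001,0-001
  4 | --100  (sole → essential)
  7 | 00111  (sole → essential)
  8 | 01-0-  (sole → essential)
  9 | 0-001,01-0-
  12 | --100,-110-,01-0-
  16 | 10-00,100--
  17 | -0001,100--
  18 | 1-010,100--
  19 | 100--  (sole → essential)
  28 | --100,-110-
  29 | -110-  (sole → essential)
Essential prime implicants: --100, -110-, 00111, 01-0-, 100--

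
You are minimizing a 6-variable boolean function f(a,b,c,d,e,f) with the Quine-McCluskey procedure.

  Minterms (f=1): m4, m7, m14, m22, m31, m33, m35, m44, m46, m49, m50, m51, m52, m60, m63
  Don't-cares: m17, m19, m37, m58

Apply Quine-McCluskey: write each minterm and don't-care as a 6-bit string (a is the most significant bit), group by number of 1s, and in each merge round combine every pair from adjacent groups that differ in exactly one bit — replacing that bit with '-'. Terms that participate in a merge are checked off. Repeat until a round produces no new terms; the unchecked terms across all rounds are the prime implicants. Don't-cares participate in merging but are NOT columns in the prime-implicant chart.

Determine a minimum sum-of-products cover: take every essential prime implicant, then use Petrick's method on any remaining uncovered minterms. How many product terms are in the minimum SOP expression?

9

size-2^0 implicants → 000100  000111  001110(✓)  010001(✓)  010011(✓)  010110  011111(✓)  100001(✓)  100011(✓)  100101(✓)  101100(✓)  101110(✓)  110001(✓)  110010(✓)  110011(✓)  110100(✓)  111010(✓)  111100(✓)  111111(✓)
size-2^1 implicants → -01110  -10001(✓)  -10011(✓)  -11111  0100-1(✓)  1-0001(✓)  1-0011(✓)  1-1100  100-01  1000-1(✓)  1011-0  11-010  11-100  1100-1(✓)  11001-
size-2^2 implicants → -100-1  1-00-1
Unchecked terms (primes): -01110, -100-1, -11111, 000100, 000111, 010110, 1-00-1, 1-1100, 100-01, 1011-0, 11-010, 11-100, 11001-
Minterm coverage:
  m4 ⊆ 000100 [E]
  m7 ⊆ 000111 [E]
  m14 ⊆ -01110 [E]
  m22 ⊆ 010110 [E]
  m31 ⊆ -11111 [E]
  m33 ⊆ 1-00-1,100-01
  m35 ⊆ 1-00-1 [E]
  m44 ⊆ 1-1100,1011-0
  m46 ⊆ -01110,1011-0
  m49 ⊆ -100-1,1-00-1
  m50 ⊆ 11-010,11001-
  m51 ⊆ -100-1,1-00-1,11001-
  m52 ⊆ 11-100 [E]
  m60 ⊆ 1-1100,11-100
  m63 ⊆ -11111 [E]
E = {-01110, -11111, 000100, 000111, 010110, 1-00-1, 11-100}
Petrick residual → 1-1100, 11-010
Cover = b'cdef' + bcdef + a'b'c'de'f' + a'b'c'def + a'bc'def' + ac'd'f + acde'f' + abd'ef' + abde'f'  |cover|=9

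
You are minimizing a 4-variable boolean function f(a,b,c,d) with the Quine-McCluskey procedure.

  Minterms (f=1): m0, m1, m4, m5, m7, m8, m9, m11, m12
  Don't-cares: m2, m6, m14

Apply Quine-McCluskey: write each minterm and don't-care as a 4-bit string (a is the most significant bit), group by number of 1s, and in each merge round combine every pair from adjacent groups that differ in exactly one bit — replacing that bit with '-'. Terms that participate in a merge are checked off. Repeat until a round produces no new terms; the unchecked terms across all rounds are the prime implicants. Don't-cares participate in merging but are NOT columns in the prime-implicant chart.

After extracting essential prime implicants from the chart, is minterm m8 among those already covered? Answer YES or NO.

Round 0: 0000✓ 0001✓ 0010✓ 0100✓ 0101✓ 0110✓ 0111✓ 1000✓ 1001✓ 1011✓ 1100✓ 1110✓
Round 1: -000✓ -001✓ -100✓ -110✓ 0-00✓ 0-01✓ 0-10✓ 00-0✓ 000-✓ 01-0✓ 01-1✓ 010-✓ 011-✓ 1-00✓ 10-1 100-✓ 11-0✓
Round 2: --00 -00- -1-0 0--0 0-0- 01--
PIs = {--00, -00-, -1-0, 0--0, 0-0-, 01--, 10-1}
Coverage chart:
  m0: --00,-00-,0--0,0-0-
  m1: -00-,0-0-
  m4: --00,-1-0,0--0,0-0-,01--
  m5: 0-0-,01--
  m7: 01-- ←essential
  m8: --00,-00-
  m9: -00-,10-1
  m11: 10-1 ←essential
  m12: --00,-1-0
Essential: 01--, 10-1

NO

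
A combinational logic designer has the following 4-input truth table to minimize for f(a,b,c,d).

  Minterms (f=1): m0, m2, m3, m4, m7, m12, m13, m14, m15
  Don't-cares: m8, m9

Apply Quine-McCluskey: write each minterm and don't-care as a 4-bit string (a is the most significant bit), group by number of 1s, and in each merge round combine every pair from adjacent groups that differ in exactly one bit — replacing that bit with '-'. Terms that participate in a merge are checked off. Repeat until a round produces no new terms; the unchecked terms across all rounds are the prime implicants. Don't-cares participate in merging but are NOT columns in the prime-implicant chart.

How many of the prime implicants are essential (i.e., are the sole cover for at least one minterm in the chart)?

Round 0: 0000✓ 0010✓ 0011✓ 0100✓ 0111✓ 1000✓ 1001✓ 1100✓ 1101✓ 1110✓ 1111✓
Round 1: -000✓ -100✓ -111 0-00✓ 0-11 00-0 001- 1-00✓ 1-01✓ 100-✓ 11-0✓ 11-1✓ 110-✓ 111-✓
Round 2: --00 1-0- 11--
PIs = {--00, -111, 0-11, 00-0, 001-, 1-0-, 11--}
Coverage chart:
  m0: --00,00-0
  m2: 00-0,001-
  m3: 0-11,001-
  m4: --00 ←essential
  m7: -111,0-11
  m12: --00,1-0-,11--
  m13: 1-0-,11--
  m14: 11-- ←essential
  m15: -111,11--
Essential: --00, 11--

2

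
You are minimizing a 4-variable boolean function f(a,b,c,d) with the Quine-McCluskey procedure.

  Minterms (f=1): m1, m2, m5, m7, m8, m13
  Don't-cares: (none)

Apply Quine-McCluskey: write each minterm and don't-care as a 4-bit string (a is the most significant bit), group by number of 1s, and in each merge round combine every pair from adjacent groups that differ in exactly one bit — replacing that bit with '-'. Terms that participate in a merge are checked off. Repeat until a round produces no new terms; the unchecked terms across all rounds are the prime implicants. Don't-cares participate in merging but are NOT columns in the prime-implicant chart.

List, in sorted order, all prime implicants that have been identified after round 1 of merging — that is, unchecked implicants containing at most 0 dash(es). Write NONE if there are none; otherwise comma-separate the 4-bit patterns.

0010, 1000

[col 0] 0001*, 0010, 0101*, 0111*, 1000, 1101*
[col 1] -101, 0-01, 01-1
Prime implicants: -101, 0-01, 0010, 01-1, 1000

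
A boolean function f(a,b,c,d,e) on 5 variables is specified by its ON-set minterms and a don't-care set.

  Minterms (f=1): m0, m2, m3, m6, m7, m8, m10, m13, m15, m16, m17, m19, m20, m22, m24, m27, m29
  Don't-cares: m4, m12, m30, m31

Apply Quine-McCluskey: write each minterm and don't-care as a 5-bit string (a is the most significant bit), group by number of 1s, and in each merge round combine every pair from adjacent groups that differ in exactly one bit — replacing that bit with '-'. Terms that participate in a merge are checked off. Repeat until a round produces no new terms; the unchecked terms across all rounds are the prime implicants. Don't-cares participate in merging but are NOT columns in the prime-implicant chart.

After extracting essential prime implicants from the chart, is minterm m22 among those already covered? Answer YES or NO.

NO

size-2^0 implicants → 00000(✓)  00010(✓)  00011(✓)  00100(✓)  00110(✓)  00111(✓)  01000(✓)  01010(✓)  01100(✓)  01101(✓)  01111(✓)  10000(✓)  10001(✓)  10011(✓)  10100(✓)  10110(✓)  11000(✓)  11011(✓)  11101(✓)  11110(✓)  11111(✓)
size-2^1 implicants → -0000(✓)  -0011  -0100(✓)  -0110(✓)  -1000(✓)  -1101(✓)  -1111(✓)  0-000(✓)  0-010(✓)  0-100(✓)  0-111  00-00(✓)  00-10(✓)  00-11(✓)  000-0(✓)  0001-(✓)  001-0(✓)  0011-(✓)  01-00(✓)  010-0(✓)  011-1(✓)  0110-  1-000(✓)  1-011  1-110  10-00(✓)  100-1  1000-  101-0(✓)  11-11  111-1(✓)  1111-
size-2^2 implicants → --000  -0-00  -01-0  -11-1  0--00  0-0-0  00--0  00-1-
Unchecked terms (primes): --000, -0-00, -0011, -01-0, -11-1, 0--00, 0-0-0, 0-111, 00--0, 00-1-, 0110-, 1-011, 1-110, 100-1, 1000-, 11-11, 1111-
Minterm coverage:
  m0 ⊆ --000,-0-00,0--00,0-0-0,00--0
  m2 ⊆ 0-0-0,00--0,00-1-
  m3 ⊆ -0011,00-1-
  m6 ⊆ -01-0,00--0,00-1-
  m7 ⊆ 0-111,00-1-
  m8 ⊆ --000,0--00,0-0-0
  m10 ⊆ 0-0-0 [E]
  m13 ⊆ -11-1,0110-
  m15 ⊆ -11-1,0-111
  m16 ⊆ --000,-0-00,1000-
  m17 ⊆ 100-1,1000-
  m19 ⊆ -0011,1-011,100-1
  m20 ⊆ -0-00,-01-0
  m22 ⊆ -01-0,1-110
  m24 ⊆ --000 [E]
  m27 ⊆ 1-011,11-11
  m29 ⊆ -11-1 [E]
E = {--000, -11-1, 0-0-0}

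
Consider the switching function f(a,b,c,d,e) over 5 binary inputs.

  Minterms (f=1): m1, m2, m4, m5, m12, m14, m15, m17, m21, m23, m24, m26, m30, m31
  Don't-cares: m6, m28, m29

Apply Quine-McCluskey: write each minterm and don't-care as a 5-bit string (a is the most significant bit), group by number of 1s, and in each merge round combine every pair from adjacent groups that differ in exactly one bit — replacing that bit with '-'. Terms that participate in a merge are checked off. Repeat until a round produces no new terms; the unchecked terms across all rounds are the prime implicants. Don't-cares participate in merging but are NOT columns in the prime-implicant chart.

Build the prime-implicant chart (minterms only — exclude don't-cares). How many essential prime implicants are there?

5

[col 0] 00001*, 00010*, 00100*, 00101*, 00110*, 01100*, 01110*, 01111*, 10001*, 10101*, 10111*, 11000*, 11010*, 11100*, 11101*, 11110*, 11111*
[col 1] -0001*, -0101*, -1100*, -1110*, -1111*, 0-100*, 0-110*, 00-01*, 00-10, 001-0*, 0010-, 011-0*, 0111-*, 1-101*, 1-111*, 10-01*, 101-1*, 11-00*, 11-10*, 110-0*, 111-0*, 111-1*, 1110-*, 1111-*
[col 2] -0-01, -11-0, -111-, 0-1-0, 1-1-1, 11--0, 111--
Prime implicants: -0-01, -11-0, -111-, 0-1-0, 00-10, 0010-, 1-1-1, 11--0, 111--
PI chart (minterm → PIs covering it):
  1 | -0-01  (sole → essential)
  2 | 00-10  (sole → essential)
  4 | 0-1-0,0010-
  5 | -0-01,0010-
  12 | -11-0,0-1-0
  14 | -11-0,-111-,0-1-0
  15 | -111-  (sole → essential)
  17 | -0-01  (sole → essential)
  21 | -0-01,1-1-1
  23 | 1-1-1  (sole → essential)
  24 | 11--0  (sole → essential)
  26 | 11--0  (sole → essential)
  30 | -11-0,-111-,11--0,111--
  31 | -111-,1-1-1,111--
Essential prime implicants: -0-01, -111-, 00-10, 1-1-1, 11--0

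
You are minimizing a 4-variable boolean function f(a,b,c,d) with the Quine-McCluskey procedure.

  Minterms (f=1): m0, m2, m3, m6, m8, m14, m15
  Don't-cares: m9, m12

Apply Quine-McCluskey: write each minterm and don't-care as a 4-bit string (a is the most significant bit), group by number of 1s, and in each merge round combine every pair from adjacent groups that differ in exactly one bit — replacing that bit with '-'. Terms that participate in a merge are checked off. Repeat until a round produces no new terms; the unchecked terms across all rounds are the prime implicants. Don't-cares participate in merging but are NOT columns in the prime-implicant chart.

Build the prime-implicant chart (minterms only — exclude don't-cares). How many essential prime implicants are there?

size-2^0 implicants → 0000(✓)  0010(✓)  0011(✓)  0110(✓)  1000(✓)  1001(✓)  1100(✓)  1110(✓)  1111(✓)
size-2^1 implicants → -000  -110  0-10  00-0  001-  1-00  100-  11-0  111-
Unchecked terms (primes): -000, -110, 0-10, 00-0, 001-, 1-00, 100-, 11-0, 111-
Minterm coverage:
  m0 ⊆ -000,00-0
  m2 ⊆ 0-10,00-0,001-
  m3 ⊆ 001- [E]
  m6 ⊆ -110,0-10
  m8 ⊆ -000,1-00,100-
  m14 ⊆ -110,11-0,111-
  m15 ⊆ 111- [E]
E = {001-, 111-}

2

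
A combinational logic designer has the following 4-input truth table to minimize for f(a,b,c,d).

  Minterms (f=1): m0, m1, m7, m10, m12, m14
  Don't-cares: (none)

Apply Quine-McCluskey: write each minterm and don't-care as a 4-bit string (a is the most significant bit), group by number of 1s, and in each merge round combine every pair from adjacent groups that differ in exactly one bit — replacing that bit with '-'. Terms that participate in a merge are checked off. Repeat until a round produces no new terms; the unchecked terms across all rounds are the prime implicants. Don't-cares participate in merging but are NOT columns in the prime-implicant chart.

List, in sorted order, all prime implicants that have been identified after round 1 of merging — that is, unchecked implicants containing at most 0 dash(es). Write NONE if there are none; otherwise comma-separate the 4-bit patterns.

[col 0] 0000*, 0001*, 0111, 1010*, 1100*, 1110*
[col 1] 000-, 1-10, 11-0
Prime implicants: 000-, 0111, 1-10, 11-0

0111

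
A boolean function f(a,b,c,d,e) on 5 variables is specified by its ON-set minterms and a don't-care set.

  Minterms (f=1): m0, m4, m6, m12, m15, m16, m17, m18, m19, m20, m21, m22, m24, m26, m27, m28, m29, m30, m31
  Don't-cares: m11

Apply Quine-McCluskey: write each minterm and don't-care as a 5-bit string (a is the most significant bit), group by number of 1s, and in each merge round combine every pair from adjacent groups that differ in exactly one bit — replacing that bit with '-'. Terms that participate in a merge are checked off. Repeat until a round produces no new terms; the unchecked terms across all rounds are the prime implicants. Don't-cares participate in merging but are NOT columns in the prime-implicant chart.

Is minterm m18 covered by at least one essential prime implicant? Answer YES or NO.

[col 0] 00000*, 00100*, 00110*, 01011*, 01100*, 01111*, 10000*, 10001*, 10010*, 10011*, 10100*, 10101*, 10110*, 11000*, 11010*, 11011*, 11100*, 11101*, 11110*, 11111*
[col 1] -0000*, -0100*, -0110*, -1011*, -1100*, -1111*, 0-100*, 00-00*, 001-0*, 01-11*, 1-000*, 1-010*, 1-011*, 1-100*, 1-101*, 1-110*, 10-00*, 10-01*, 10-10*, 100-0*, 100-1*, 1000-*, 1001-*, 101-0*, 1010-*, 11-00*, 11-10*, 11-11*, 110-0*, 1101-*, 111-0*, 111-1*, 1110-*, 1111-*
[col 2] --100, -0-00, -01-0, -1-11, 1--00*, 1--10*, 1-0-0*, 1-01-, 1-1-0*, 1-10-, 10--0*, 10-0-, 100--, 11--0*, 11-1-, 111--
[col 3] 1---0
Prime implicants: --100, -0-00, -01-0, -1-11, 1---0, 1-01-, 1-10-, 10-0-, 100--, 11-1-, 111--
PI chart (minterm → PIs covering it):
  0 | -0-00  (sole → essential)
  4 | --100,-0-00,-01-0
  6 | -01-0  (sole → essential)
  12 | --100  (sole → essential)
  15 | -1-11  (sole → essential)
  16 | -0-00,1---0,10-0-,100--
  17 | 10-0-,100--
  18 | 1---0,1-01-,100--
  19 | 1-01-,100--
  20 | --100,-0-00,-01-0,1---0,1-10-,10-0-
  21 | 1-10-,10-0-
  22 | -01-0,1---0
  24 | 1---0  (sole → essential)
  26 | 1---0,1-01-,11-1-
  27 | -1-11,1-01-,11-1-
  28 | --100,1---0,1-10-,111--
  29 | 1-10-,111--
  30 | 1---0,11-1-,111--
  31 | -1-11,11-1-,111--
Essential prime implicants: --100, -0-00, -01-0, -1-11, 1---0

YES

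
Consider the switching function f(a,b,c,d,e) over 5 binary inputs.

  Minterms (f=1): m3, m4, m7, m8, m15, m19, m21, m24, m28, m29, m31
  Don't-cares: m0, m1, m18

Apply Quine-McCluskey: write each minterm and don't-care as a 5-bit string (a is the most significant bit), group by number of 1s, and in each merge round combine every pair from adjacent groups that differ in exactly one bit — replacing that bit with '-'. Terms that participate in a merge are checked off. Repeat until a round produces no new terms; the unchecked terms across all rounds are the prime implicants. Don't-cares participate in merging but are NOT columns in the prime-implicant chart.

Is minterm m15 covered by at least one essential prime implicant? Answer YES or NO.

NO

[col 0] 00000*, 00001*, 00011*, 00100*, 00111*, 01000*, 01111*, 10010*, 10011*, 10101*, 11000*, 11100*, 11101*, 11111*
[col 1] -0011, -1000, -1111, 0-000, 0-111, 00-00, 00-11, 000-1, 0000-, 1-101, 1001-, 11-00, 111-1, 1110-
Prime implicants: -0011, -1000, -1111, 0-000, 0-111, 00-00, 00-11, 000-1, 0000-, 1-101, 1001-, 11-00, 111-1, 1110-
PI chart (minterm → PIs covering it):
  3 | -0011,00-11,000-1
  4 | 00-00  (sole → essential)
  7 | 0-111,00-11
  8 | -1000,0-000
  15 | -1111,0-111
  19 | -0011,1001-
  21 | 1-101  (sole → essential)
  24 | -1000,11-00
  28 | 11-00,1110-
  29 | 1-101,111-1,1110-
  31 | -1111,111-1
Essential prime implicants: 00-00, 1-101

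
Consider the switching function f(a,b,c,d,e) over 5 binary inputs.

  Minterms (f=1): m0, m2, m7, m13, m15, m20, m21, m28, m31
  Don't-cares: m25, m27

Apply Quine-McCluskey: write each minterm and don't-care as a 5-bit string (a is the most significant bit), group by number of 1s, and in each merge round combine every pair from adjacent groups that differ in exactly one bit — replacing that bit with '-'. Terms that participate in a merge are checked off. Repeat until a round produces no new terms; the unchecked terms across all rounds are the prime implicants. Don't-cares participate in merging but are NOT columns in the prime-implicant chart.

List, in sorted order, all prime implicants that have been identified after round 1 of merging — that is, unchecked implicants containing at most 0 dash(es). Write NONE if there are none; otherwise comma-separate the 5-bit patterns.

size-2^0 implicants → 00000(✓)  00010(✓)  00111(✓)  01101(✓)  01111(✓)  10100(✓)  10101(✓)  11001(✓)  11011(✓)  11100(✓)  11111(✓)
size-2^1 implicants → -1111  0-111  000-0  011-1  1-100  1010-  11-11  110-1
Unchecked terms (primes): -1111, 0-111, 000-0, 011-1, 1-100, 1010-, 11-11, 110-1

NONE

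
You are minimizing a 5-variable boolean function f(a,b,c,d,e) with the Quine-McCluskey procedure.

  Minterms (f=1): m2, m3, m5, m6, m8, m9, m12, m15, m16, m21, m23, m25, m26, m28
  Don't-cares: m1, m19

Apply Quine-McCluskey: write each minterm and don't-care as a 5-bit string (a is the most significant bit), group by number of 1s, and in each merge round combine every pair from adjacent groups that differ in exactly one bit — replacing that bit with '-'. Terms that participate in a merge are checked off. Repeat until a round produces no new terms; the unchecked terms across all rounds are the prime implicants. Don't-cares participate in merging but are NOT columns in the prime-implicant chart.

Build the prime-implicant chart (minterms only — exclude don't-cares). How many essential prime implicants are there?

6

Round 0: 00001✓ 00010✓ 00011✓ 00101✓ 00110✓ 01000✓ 01001✓ 01100✓ 01111 10000 10011✓ 10101✓ 10111✓ 11001✓ 11010 11100✓
Round 1: -0011 -0101 -1001 -1100 0-001 00-01 00-10 000-1 0001- 01-00 0100- 10-11 101-1
PIs = {-0011, -0101, -1001, -1100, 0-001, 00-01, 00-10, 000-1, 0001-, 01-00, 0100-, 01111, 10-11, 10000, 101-1, 11010}
Coverage chart:
  m2: 00-10,0001-
  m3: -0011,000-1,0001-
  m5: -0101,00-01
  m6: 00-10 ←essential
  m8: 01-00,0100-
  m9: -1001,0-001,0100-
  m12: -1100,01-00
  m15: 01111 ←essential
  m16: 10000 ←essential
  m21: -0101,101-1
  m23: 10-11,101-1
  m25: -1001 ←essential
  m26: 11010 ←essential
  m28: -1100 ←essential
Essential: -1001, -1100, 00-10, 01111, 10000, 11010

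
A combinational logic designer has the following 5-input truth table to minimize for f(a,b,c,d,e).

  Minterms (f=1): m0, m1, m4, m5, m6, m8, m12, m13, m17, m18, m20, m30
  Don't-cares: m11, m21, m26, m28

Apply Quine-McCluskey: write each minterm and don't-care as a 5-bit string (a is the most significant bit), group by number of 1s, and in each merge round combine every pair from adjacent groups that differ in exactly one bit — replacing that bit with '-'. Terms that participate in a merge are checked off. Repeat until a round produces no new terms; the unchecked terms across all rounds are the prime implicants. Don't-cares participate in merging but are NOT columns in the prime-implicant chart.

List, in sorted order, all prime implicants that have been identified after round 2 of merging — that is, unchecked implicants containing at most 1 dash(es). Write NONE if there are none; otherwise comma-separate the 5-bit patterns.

001-0, 01011, 1-010, 11-10, 111-0

size-2^0 implicants → 00000(✓)  00001(✓)  00100(✓)  00101(✓)  00110(✓)  01000(✓)  01011  01100(✓)  01101(✓)  10001(✓)  10010(✓)  10100(✓)  10101(✓)  11010(✓)  11100(✓)  11110(✓)
size-2^1 implicants → -0001(✓)  -0100(✓)  -0101(✓)  -1100(✓)  0-000(✓)  0-100(✓)  0-101(✓)  00-00(✓)  00-01(✓)  0000-(✓)  001-0  0010-(✓)  01-00(✓)  0110-(✓)  1-010  1-100(✓)  10-01(✓)  1010-(✓)  11-10  111-0
size-2^2 implicants → --100  -0-01  -010-  0--00  0-10-  00-0-
Unchecked terms (primes): --100, -0-01, -010-, 0--00, 0-10-, 00-0-, 001-0, 01011, 1-010, 11-10, 111-0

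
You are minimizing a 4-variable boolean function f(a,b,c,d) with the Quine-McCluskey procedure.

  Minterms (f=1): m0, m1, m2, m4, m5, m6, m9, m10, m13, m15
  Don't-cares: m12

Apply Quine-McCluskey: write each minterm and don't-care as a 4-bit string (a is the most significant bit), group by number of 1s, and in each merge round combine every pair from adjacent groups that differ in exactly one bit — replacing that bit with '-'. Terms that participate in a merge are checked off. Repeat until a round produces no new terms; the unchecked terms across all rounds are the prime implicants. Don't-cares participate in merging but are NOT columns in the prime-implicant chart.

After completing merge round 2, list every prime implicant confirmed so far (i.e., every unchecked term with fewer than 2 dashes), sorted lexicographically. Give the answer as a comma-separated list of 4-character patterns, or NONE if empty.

-010, 11-1

Round 0: 0000✓ 0001✓ 0010✓ 0100✓ 0101✓ 0110✓ 1001✓ 1010✓ 1100✓ 1101✓ 1111✓
Round 1: -001✓ -010 -100✓ -101✓ 0-00✓ 0-01✓ 0-10✓ 00-0✓ 000-✓ 01-0✓ 010-✓ 1-01✓ 11-1 110-✓
Round 2: --01 -10- 0--0 0-0-
PIs = {--01, -010, -10-, 0--0, 0-0-, 11-1}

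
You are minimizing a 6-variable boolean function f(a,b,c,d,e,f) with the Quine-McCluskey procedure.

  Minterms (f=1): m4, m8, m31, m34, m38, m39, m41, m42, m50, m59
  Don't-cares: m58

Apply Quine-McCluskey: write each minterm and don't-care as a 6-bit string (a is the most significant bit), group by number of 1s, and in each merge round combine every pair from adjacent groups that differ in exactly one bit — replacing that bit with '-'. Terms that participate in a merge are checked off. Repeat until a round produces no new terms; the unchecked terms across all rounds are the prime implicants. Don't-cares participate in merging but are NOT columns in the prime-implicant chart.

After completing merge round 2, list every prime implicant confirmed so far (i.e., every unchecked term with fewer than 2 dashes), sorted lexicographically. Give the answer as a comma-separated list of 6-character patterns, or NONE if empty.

Round 0: 000100 001000 011111 100010✓ 100110✓ 100111✓ 101001 101010✓ 110010✓ 111010✓ 111011✓
Round 1: 1-0010✓ 1-1010✓ 10-010✓ 100-10 10011- 11-010✓ 11101-
Round 2: 1--010
PIs = {000100, 001000, 011111, 1--010, 100-10, 10011-, 101001, 11101-}

000100, 001000, 011111, 100-10, 10011-, 101001, 11101-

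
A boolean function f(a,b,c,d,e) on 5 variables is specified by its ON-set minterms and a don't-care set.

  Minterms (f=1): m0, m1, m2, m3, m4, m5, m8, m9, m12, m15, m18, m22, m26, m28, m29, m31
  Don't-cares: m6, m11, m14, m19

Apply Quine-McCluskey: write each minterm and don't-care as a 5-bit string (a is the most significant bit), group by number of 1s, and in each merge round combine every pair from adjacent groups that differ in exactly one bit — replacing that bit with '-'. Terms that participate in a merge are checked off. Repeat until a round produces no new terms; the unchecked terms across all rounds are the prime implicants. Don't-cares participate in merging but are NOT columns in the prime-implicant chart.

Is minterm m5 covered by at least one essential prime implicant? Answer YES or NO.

[col 0] 00000*, 00001*, 00010*, 00011*, 00100*, 00101*, 00110*, 01000*, 01001*, 01011*, 01100*, 01110*, 01111*, 10010*, 10011*, 10110*, 11010*, 11100*, 11101*, 11111*
[col 1] -0010*, -0011*, -0110*, -1100, -1111, 0-000*, 0-001*, 0-011*, 0-100*, 0-110*, 00-00*, 00-01*, 00-10*, 000-0*, 000-1*, 0000-*, 0001-*, 001-0*, 0010-*, 01-00*, 01-11, 010-1*, 0100-*, 011-0*, 0111-, 1-010, 10-10*, 1001-*, 111-1, 1110-
[col 2] -0-10, -001-, 0--00, 0-0-1, 0-00-, 0-1-0, 00--0, 00-0-, 000--
Prime implicants: -0-10, -001-, -1100, -1111, 0--00, 0-0-1, 0-00-, 0-1-0, 00--0, 00-0-, 000--, 01-11, 0111-, 1-010, 111-1, 1110-
PI chart (minterm → PIs covering it):
  0 | 0--00,0-00-,00--0,00-0-,000--
  1 | 0-0-1,0-00-,00-0-,000--
  2 | -0-10,-001-,00--0,000--
  3 | -001-,0-0-1,000--
  4 | 0--00,0-1-0,00--0,00-0-
  5 | 00-0-  (sole → essential)
  8 | 0--00,0-00-
  9 | 0-0-1,0-00-
  12 | -1100,0--00,0-1-0
  15 | -1111,01-11,0111-
  18 | -0-10,-001-,1-010
  22 | -0-10  (sole → essential)
  26 | 1-010  (sole → essential)
  28 | -1100,1110-
  29 | 111-1,1110-
  31 | -1111,111-1
Essential prime implicants: -0-10, 00-0-, 1-010

YES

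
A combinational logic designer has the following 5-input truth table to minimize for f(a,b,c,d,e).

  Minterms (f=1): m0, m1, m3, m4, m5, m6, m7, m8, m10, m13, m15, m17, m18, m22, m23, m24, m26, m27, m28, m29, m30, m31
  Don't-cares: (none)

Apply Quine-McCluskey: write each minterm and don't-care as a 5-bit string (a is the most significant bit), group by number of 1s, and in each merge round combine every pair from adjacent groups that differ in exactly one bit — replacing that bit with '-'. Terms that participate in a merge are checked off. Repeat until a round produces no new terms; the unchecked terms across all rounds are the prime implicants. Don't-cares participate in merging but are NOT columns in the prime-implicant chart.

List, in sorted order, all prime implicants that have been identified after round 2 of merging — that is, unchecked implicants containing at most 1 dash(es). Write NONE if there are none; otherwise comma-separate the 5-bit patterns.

-0001, 0-000

size-2^0 implicants → 00000(✓)  00001(✓)  00011(✓)  00100(✓)  00101(✓)  00110(✓)  00111(✓)  01000(✓)  01010(✓)  01101(✓)  01111(✓)  10001(✓)  10010(✓)  10110(✓)  10111(✓)  11000(✓)  11010(✓)  11011(✓)  11100(✓)  11101(✓)  11110(✓)  11111(✓)
size-2^1 implicants → -0001  -0110(✓)  -0111(✓)  -1000(✓)  -1010(✓)  -1101(✓)  -1111(✓)  0-000  0-101(✓)  0-111(✓)  00-00(✓)  00-01(✓)  00-11(✓)  000-1(✓)  0000-(✓)  001-0(✓)  001-1(✓)  0010-(✓)  0011-(✓)  010-0(✓)  011-1(✓)  1-010(✓)  1-110(✓)  1-111(✓)  10-10(✓)  1011-(✓)  11-00(✓)  11-10(✓)  11-11(✓)  110-0(✓)  1101-(✓)  111-0(✓)  111-1(✓)  1110-(✓)  1111-(✓)
size-2^2 implicants → --111  -011-  -10-0  -11-1  0-1-1  00--1  00-0-  001--  1--10  1-11-  11--0  11-1-  111--
Unchecked terms (primes): --111, -0001, -011-, -10-0, -11-1, 0-000, 0-1-1, 00--1, 00-0-, 001--, 1--10, 1-11-, 11--0, 11-1-, 111--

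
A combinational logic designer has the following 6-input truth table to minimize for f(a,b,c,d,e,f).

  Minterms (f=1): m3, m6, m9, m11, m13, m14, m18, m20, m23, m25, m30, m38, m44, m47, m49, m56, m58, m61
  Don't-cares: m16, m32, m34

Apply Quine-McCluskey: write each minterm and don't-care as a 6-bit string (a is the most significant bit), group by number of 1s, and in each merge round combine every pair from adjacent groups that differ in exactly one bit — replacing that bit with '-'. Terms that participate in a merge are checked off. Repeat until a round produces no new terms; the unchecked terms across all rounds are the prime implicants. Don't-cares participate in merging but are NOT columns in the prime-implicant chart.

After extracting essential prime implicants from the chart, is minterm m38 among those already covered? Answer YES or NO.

Round 0: 000011✓ 000110✓ 001001✓ 001011✓ 001101✓ 001110✓ 010000✓ 010010✓ 010100✓ 010111 011001✓ 011110✓ 100000✓ 100010✓ 100110✓ 101100 101111 110001 111000✓ 111010✓ 111101
Round 1: -00110 0-1001 0-1110 00-011 00-110 001-01 0010-1 010-00 0100-0 100-10 1000-0 1110-0
PIs = {-00110, 0-1001, 0-1110, 00-011, 00-110, 001-01, 0010-1, 010-00, 0100-0, 010111, 100-10, 1000-0, 101100, 101111, 110001, 1110-0, 111101}
Coverage chart:
  m3: 00-011 ←essential
  m6: -00110,00-110
  m9: 0-1001,001-01,0010-1
  m11: 00-011,0010-1
  m13: 001-01 ←essential
  m14: 0-1110,00-110
  m18: 0100-0 ←essential
  m20: 010-00 ←essential
  m23: 010111 ←essential
  m25: 0-1001 ←essential
  m30: 0-1110 ←essential
  m38: -00110,100-10
  m44: 101100 ←essential
  m47: 101111 ←essential
  m49: 110001 ←essential
  m56: 1110-0 ←essential
  m58: 1110-0 ←essential
  m61: 111101 ←essential
Essential: 0-1001, 0-1110, 00-011, 001-01, 010-00, 0100-0, 010111, 101100, 101111, 110001, 1110-0, 111101

NO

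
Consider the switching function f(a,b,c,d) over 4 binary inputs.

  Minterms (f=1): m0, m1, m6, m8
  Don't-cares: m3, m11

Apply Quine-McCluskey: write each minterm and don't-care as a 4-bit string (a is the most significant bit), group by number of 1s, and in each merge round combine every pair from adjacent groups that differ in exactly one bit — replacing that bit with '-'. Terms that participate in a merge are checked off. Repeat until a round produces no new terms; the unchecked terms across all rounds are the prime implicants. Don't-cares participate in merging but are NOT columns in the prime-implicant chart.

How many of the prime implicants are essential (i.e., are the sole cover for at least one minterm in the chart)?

[col 0] 0000*, 0001*, 0011*, 0110, 1000*, 1011*
[col 1] -000, -011, 00-1, 000-
Prime implicants: -000, -011, 00-1, 000-, 0110
PI chart (minterm → PIs covering it):
  0 | -000,000-
  1 | 00-1,000-
  6 | 0110  (sole → essential)
  8 | -000  (sole → essential)
Essential prime implicants: -000, 0110

2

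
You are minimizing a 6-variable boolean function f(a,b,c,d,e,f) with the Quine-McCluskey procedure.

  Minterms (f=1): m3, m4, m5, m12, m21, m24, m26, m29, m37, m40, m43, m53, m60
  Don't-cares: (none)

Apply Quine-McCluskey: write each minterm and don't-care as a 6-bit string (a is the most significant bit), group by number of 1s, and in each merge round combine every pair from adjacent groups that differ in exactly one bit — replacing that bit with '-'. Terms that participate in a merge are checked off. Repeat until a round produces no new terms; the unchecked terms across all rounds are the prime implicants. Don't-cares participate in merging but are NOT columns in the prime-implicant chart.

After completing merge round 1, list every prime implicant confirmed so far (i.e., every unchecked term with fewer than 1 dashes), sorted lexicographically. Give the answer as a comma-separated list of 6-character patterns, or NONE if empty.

000011, 101000, 101011, 111100

[col 0] 000011, 000100*, 000101*, 001100*, 010101*, 011000*, 011010*, 011101*, 100101*, 101000, 101011, 110101*, 111100
[col 1] -00101*, -10101*, 0-0101*, 00-100, 00010-, 01-101, 0110-0, 1-0101*
[col 2] --0101
Prime implicants: --0101, 00-100, 000011, 00010-, 01-101, 0110-0, 101000, 101011, 111100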